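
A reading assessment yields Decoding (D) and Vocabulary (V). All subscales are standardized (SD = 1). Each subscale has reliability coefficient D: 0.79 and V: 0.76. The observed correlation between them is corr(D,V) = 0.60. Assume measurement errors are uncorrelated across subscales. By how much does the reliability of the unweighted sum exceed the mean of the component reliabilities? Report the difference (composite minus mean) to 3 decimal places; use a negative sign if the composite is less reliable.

Var(sum) = 2 + 1.2 = 3.2; true-score variance = 1.55 + 1.2 = 2.75; composite reliability = 0.8594.
Mean component reliability = 0.7750.
Difference = 0.8594 − 0.7750 = 0.084.

0.084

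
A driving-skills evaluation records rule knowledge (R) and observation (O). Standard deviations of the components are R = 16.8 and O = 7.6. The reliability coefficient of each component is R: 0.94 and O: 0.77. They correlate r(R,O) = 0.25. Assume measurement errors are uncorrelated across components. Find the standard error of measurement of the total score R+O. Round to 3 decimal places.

Var(total) = 340 + 63.84 = 403.84.
True-score variance = 309.781 + 63.84 = 373.621, so reliability = 0.9252.
Error variance = 403.84 − 373.621 = 30.2192; SEM = √30.2192 = 5.497.

5.497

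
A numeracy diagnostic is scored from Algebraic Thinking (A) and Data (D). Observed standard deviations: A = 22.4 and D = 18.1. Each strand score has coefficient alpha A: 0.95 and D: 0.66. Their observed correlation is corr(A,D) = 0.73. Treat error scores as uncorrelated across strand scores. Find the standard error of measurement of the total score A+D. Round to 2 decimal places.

Var(total) = 829.37 + 591.942 = 1421.31.
True-score variance = 692.895 + 591.942 = 1284.84, so reliability = 0.9040.
Error variance = 1421.31 − 1284.84 = 136.475; SEM = √136.475 = 11.68.

11.68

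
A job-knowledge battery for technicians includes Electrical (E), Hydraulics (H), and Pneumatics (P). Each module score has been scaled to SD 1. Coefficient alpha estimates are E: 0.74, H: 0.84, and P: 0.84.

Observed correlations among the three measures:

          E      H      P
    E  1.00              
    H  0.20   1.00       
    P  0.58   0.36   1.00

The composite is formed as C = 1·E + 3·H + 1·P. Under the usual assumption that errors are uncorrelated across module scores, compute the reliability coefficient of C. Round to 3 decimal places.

Var(C) = 1 + 3² + 1 + 2·[3·0.20 + 0.58 + 3·0.36] = 11 + 4.52 = 15.52.
Under uncorrelated errors the observed covariances equal the true-score covariances, so only the own-variance terms attenuate.
True-score variance = [0.74 + 3²·0.84 + 0.84] + 4.52 = 9.14 + 4.52 = 13.66.
Reliability = 13.66 / 15.52 = 0.880.

0.880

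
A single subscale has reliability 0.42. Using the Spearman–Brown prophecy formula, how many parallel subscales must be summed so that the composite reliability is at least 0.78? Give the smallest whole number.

k ≥ ρ*(1−ρ₁)/(ρ₁(1−ρ*)) = 0.78·0.58 / (0.42·0.22) = 4.896.
Smallest integer k = 5.

5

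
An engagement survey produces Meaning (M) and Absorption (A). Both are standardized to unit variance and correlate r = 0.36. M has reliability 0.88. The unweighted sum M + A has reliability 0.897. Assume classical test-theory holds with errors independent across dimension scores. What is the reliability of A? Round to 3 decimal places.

0.840

Var(M+A) = 2 + 2·0.36 = 2.720.
True-score variance = ρ_M + ρ_A + 2·0.36, so 0.897 = (0.88 + ρ_A + 0.72) / 2.720.
ρ_A = 0.897·2.720 − 0.88 − 0.72 = 0.840.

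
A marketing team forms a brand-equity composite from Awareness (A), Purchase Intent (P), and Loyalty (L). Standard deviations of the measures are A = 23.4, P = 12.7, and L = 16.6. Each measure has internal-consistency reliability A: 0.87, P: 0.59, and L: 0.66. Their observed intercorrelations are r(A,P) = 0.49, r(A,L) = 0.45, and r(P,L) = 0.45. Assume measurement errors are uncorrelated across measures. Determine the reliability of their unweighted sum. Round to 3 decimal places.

0.873

Var(A+P+L) = 23.4² + 12.7² + 16.6² + 2·[23.4·12.7·0.49 + 23.4·16.6·0.45 + 12.7·16.6·0.45] = 984.41 + 830.57 = 1814.98.
Because errors are independent across components, Cov(Tᵢ,Tⱼ) = Cov(Xᵢ,Xⱼ); the off-diagonal part of the true-score variance is the same as above.
True-score variance = [23.4²·0.87 + 12.7²·0.59 + 16.6²·0.66] + 830.57 = 753.408 + 830.57 = 1583.98.
Reliability = 1583.98 / 1814.98 = 0.873.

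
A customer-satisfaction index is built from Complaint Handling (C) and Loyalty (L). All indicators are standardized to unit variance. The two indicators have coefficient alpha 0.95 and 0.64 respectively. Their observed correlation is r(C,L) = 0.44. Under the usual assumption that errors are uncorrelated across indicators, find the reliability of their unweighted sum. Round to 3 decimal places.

0.858

Var(C+L) = 2 + 2·[0.44] = 2 + 0.88 = 2.88.
With uncorrelated errors the cross-covariances are all true-score covariance, so they carry over unchanged; only the diagonal terms shrink to ρᵢσᵢ².
True-score variance = [0.95 + 0.64] + 0.88 = 1.59 + 0.88 = 2.47.
Reliability = 2.47 / 2.88 = 0.858.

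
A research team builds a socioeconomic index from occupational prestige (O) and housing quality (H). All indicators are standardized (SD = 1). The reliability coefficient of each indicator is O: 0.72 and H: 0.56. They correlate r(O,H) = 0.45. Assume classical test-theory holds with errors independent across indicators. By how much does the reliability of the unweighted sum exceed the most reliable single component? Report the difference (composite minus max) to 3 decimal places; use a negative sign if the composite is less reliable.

Var(sum) = 2 + 0.9 = 2.9; true-score variance = 1.28 + 0.9 = 2.18; composite reliability = 0.7517.
Max component reliability = 0.7200.
Difference = 0.7517 − 0.7200 = 0.032.

0.032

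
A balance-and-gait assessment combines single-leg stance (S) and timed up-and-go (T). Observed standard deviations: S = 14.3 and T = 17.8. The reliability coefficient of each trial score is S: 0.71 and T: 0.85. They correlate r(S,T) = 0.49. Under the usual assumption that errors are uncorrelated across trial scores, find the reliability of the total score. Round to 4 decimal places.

Var(S+T) = 14.3² + 17.8² + 2·[14.3·17.8·0.49] = 521.33 + 249.449 = 770.779.
Under uncorrelated errors the observed covariances equal the true-score covariances, so only the own-variance terms attenuate.
True-score variance = [14.3²·0.71 + 17.8²·0.85] + 249.449 = 414.502 + 249.449 = 663.951.
Reliability = 663.951 / 770.779 = 0.8614.

0.8614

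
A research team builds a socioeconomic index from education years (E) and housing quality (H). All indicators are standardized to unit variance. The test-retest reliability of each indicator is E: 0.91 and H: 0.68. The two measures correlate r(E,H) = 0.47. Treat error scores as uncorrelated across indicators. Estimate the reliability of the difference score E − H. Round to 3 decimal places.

0.613

Var(E−H) = 1 + 1 − 2·0.47 = 2 − 0.94 = 1.06.
With uncorrelated errors the cross-covariances are all true-score covariance, so they carry over unchanged; only the diagonal terms shrink to ρᵢσᵢ².
True-score variance = [0.91 + 0.68] − 0.94 = 1.59 − 0.94 = 0.65.
Reliability = 0.65 / 1.06 = 0.613.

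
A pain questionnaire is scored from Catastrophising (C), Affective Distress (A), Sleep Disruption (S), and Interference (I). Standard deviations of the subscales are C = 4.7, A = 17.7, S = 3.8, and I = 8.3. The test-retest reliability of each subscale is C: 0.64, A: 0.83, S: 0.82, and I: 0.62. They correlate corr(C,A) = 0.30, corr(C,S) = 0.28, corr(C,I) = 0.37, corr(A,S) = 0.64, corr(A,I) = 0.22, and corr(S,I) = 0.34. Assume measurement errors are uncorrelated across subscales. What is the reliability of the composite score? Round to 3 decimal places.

0.868

Var(C+A+S+I) = 4.7² + 17.7² + 3.8² + 8.3² + 2·[4.7·17.7·0.30 + 4.7·3.8·0.28 + 4.7·8.3·0.37 + 17.7·3.8·0.64 + 17.7·8.3·0.22 + 3.8·8.3·0.34] = 418.71 + 260.963 = 679.673.
Under uncorrelated errors the observed covariances equal the true-score covariances, so only the own-variance terms attenuate.
True-score variance = [4.7²·0.64 + 17.7²·0.83 + 3.8²·0.82 + 8.3²·0.62] + 260.963 = 328.721 + 260.963 = 589.684.
Reliability = 589.684 / 679.673 = 0.868.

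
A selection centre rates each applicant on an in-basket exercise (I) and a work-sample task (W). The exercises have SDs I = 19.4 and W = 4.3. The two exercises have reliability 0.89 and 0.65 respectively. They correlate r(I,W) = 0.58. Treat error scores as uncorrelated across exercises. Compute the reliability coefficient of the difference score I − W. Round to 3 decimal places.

Var(I−W) = 19.4² + 4.3² − 2·19.4·4.3·0.58 = 394.85 − 96.7672 = 298.083.
Because errors are independent across components, Cov(Tᵢ,Tⱼ) = Cov(Xᵢ,Xⱼ); the off-diagonal part of the true-score variance is the same as above.
True-score variance = [19.4²·0.89 + 4.3²·0.65] − 96.7672 = 346.979 − 96.7672 = 250.212.
Reliability = 250.212 / 298.083 = 0.839.

0.839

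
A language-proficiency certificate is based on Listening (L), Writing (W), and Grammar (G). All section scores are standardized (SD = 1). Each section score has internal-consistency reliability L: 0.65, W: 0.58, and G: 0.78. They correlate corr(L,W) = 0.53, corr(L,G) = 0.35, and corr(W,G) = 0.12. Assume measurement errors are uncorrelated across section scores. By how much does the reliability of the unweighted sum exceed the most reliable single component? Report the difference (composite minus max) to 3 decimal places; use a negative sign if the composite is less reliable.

0.022

Var(sum) = 3 + 2 = 5; true-score variance = 2.01 + 2 = 4.01; composite reliability = 0.8020.
Max component reliability = 0.7800.
Difference = 0.8020 − 0.7800 = 0.022.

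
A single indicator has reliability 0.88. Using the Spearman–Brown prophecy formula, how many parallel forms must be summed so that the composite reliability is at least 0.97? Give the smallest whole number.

k ≥ ρ*(1−ρ₁)/(ρ₁(1−ρ*)) = 0.97·0.12 / (0.88·0.03) = 4.409.
Smallest integer k = 5.

5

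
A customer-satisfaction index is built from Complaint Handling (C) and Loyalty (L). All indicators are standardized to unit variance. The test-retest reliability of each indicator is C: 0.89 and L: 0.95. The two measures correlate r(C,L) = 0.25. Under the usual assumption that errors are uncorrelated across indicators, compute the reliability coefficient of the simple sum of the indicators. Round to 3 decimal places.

0.936

Var(C+L) = 2 + 2·[0.25] = 2 + 0.5 = 2.5.
Because errors are independent across components, Cov(Tᵢ,Tⱼ) = Cov(Xᵢ,Xⱼ); the off-diagonal part of the true-score variance is the same as above.
True-score variance = [0.89 + 0.95] + 0.5 = 1.84 + 0.5 = 2.34.
Reliability = 2.34 / 2.5 = 0.936.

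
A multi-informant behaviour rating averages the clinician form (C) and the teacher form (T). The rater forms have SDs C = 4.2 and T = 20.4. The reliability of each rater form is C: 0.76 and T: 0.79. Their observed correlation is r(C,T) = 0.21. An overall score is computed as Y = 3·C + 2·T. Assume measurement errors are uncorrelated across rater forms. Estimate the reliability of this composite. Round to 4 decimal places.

Var(Y) = 3²·4.2² + 2²·20.4² + 2·[6·4.2·20.4·0.21] = 1823.4 + 215.914 = 2039.31.
Under uncorrelated errors the observed covariances equal the true-score covariances, so only the own-variance terms attenuate.
True-score variance = [3²·4.2²·0.76 + 2²·20.4²·0.79] + 215.914 = 1435.72 + 215.914 = 1651.64.
Reliability = 1651.64 / 2039.31 = 0.8099.

0.8099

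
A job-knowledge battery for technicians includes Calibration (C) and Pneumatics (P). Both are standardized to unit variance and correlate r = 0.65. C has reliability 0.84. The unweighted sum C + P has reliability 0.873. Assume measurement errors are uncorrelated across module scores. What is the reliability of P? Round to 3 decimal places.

Var(C+P) = 2 + 2·0.65 = 3.300.
True-score variance = ρ_C + ρ_P + 2·0.65, so 0.873 = (0.84 + ρ_P + 1.30) / 3.300.
ρ_P = 0.873·3.300 − 0.84 − 1.30 = 0.741.

0.741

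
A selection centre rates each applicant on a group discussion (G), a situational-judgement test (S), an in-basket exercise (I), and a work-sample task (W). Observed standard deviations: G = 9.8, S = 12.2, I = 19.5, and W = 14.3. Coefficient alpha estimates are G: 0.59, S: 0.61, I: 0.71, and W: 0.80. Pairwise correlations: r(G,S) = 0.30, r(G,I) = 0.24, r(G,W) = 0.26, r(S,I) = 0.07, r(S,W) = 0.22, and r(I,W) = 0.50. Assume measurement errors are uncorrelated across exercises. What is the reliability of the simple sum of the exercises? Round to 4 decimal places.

0.8291

Var(G+S+I+W) = 9.8² + 12.2² + 19.5² + 14.3² + 2·[9.8·12.2·0.30 + 9.8·19.5·0.24 + 9.8·14.3·0.26 + 12.2·19.5·0.07 + 12.2·14.3·0.22 + 19.5·14.3·0.50] = 829.62 + 625.255 = 1454.88.
Because errors are independent across components, Cov(Tᵢ,Tⱼ) = Cov(Xᵢ,Xⱼ); the off-diagonal part of the true-score variance is the same as above.
True-score variance = [9.8²·0.59 + 12.2²·0.61 + 19.5²·0.71 + 14.3²·0.80] + 625.255 = 581.025 + 625.255 = 1206.28.
Reliability = 1206.28 / 1454.88 = 0.8291.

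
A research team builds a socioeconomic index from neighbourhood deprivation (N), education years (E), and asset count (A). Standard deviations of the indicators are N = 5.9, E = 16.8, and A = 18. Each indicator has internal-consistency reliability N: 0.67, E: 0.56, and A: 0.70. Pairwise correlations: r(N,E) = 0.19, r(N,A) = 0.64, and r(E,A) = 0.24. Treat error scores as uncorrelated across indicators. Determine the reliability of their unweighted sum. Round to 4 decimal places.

Var(N+E+A) = 5.9² + 16.8² + 18² + 2·[5.9·16.8·0.19 + 5.9·18·0.64 + 16.8·18·0.24] = 641.05 + 318.754 = 959.804.
With uncorrelated errors the cross-covariances are all true-score covariance, so they carry over unchanged; only the diagonal terms shrink to ρᵢσᵢ².
True-score variance = [5.9²·0.67 + 16.8²·0.56 + 18²·0.70] + 318.754 = 408.177 + 318.754 = 726.931.
Reliability = 726.931 / 959.804 = 0.7574.

0.7574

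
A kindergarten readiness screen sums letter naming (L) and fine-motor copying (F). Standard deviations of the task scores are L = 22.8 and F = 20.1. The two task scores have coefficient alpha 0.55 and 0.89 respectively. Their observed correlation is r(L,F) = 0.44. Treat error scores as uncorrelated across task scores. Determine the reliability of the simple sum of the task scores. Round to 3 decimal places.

0.790

Var(L+F) = 22.8² + 20.1² + 2·[22.8·20.1·0.44] = 923.85 + 403.286 = 1327.14.
Because errors are independent across components, Cov(Tᵢ,Tⱼ) = Cov(Xᵢ,Xⱼ); the off-diagonal part of the true-score variance is the same as above.
True-score variance = [22.8²·0.55 + 20.1²·0.89] + 403.286 = 645.481 + 403.286 = 1048.77.
Reliability = 1048.77 / 1327.14 = 0.790.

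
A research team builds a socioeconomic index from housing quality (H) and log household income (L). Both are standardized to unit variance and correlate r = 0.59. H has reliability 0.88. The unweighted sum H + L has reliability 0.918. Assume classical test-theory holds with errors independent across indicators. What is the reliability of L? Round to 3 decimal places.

0.859

Var(H+L) = 2 + 2·0.59 = 3.180.
True-score variance = ρ_H + ρ_L + 2·0.59, so 0.918 = (0.88 + ρ_L + 1.18) / 3.180.
ρ_L = 0.918·3.180 − 0.88 − 1.18 = 0.859.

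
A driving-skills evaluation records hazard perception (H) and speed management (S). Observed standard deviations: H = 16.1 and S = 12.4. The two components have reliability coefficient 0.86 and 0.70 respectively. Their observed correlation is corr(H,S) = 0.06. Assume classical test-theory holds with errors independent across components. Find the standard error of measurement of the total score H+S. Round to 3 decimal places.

9.078

Var(total) = 412.97 + 23.9568 = 436.927.
True-score variance = 330.553 + 23.9568 = 354.509, so reliability = 0.8114.
Error variance = 436.927 − 354.509 = 82.4174; SEM = √82.4174 = 9.078.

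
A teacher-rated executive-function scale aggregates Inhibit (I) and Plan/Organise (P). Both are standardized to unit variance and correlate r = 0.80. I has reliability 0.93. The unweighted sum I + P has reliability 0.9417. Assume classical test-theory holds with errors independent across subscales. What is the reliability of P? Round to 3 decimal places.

0.860

Var(I+P) = 2 + 2·0.80 = 3.600.
True-score variance = ρ_I + ρ_P + 2·0.80, so 0.9417 = (0.93 + ρ_P + 1.60) / 3.600.
ρ_P = 0.9417·3.600 − 0.93 − 1.60 = 0.860.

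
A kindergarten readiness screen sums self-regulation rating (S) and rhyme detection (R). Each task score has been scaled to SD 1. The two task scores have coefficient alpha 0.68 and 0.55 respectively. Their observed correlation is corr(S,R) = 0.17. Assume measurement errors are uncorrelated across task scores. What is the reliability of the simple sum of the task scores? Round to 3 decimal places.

0.671

Var(S+R) = 2 + 2·[0.17] = 2 + 0.34 = 2.34.
Because errors are independent across components, Cov(Tᵢ,Tⱼ) = Cov(Xᵢ,Xⱼ); the off-diagonal part of the true-score variance is the same as above.
True-score variance = [0.68 + 0.55] + 0.34 = 1.23 + 0.34 = 1.57.
Reliability = 1.57 / 2.34 = 0.671.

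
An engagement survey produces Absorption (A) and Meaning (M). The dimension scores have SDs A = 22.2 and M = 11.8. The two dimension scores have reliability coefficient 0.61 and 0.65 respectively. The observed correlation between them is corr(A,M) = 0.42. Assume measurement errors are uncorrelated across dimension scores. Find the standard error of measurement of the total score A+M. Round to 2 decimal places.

Var(total) = 632.08 + 220.046 = 852.126.
True-score variance = 391.138 + 220.046 = 611.185, so reliability = 0.7172.
Error variance = 852.126 − 611.185 = 240.942; SEM = √240.942 = 15.52.

15.52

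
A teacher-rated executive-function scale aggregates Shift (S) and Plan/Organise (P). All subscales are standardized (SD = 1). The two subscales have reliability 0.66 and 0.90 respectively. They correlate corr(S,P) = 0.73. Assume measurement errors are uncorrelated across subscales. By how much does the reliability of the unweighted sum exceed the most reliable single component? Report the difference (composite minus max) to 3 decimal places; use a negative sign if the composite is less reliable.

-0.027

Var(sum) = 2 + 1.46 = 3.46; true-score variance = 1.56 + 1.46 = 3.02; composite reliability = 0.8728.
Max component reliability = 0.9000.
Difference = 0.8728 − 0.9000 = -0.027.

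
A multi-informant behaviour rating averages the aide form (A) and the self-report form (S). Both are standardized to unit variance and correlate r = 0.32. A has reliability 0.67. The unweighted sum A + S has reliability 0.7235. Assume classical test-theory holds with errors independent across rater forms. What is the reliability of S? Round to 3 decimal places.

0.600

Var(A+S) = 2 + 2·0.32 = 2.640.
True-score variance = ρ_A + ρ_S + 2·0.32, so 0.7235 = (0.67 + ρ_S + 0.64) / 2.640.
ρ_S = 0.7235·2.640 − 0.67 − 0.64 = 0.600.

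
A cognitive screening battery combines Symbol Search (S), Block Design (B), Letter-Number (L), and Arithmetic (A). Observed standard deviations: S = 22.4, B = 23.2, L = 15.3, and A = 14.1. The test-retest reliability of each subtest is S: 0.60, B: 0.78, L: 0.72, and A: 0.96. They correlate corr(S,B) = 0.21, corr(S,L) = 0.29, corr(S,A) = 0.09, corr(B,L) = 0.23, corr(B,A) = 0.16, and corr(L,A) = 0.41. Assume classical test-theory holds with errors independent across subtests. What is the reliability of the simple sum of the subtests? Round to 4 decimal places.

0.8358

Var(S+B+L+A) = 22.4² + 23.2² + 15.3² + 14.1² + 2·[22.4·23.2·0.21 + 22.4·15.3·0.29 + 22.4·14.1·0.09 + 23.2·15.3·0.23 + 23.2·14.1·0.16 + 15.3·14.1·0.41] = 1472.9 + 918.753 = 2391.65.
Under uncorrelated errors the observed covariances equal the true-score covariances, so only the own-variance terms attenuate.
True-score variance = [22.4²·0.60 + 23.2²·0.78 + 15.3²·0.72 + 14.1²·0.96] + 918.753 = 1080.29 + 918.753 = 1999.04.
Reliability = 1999.04 / 2391.65 = 0.8358.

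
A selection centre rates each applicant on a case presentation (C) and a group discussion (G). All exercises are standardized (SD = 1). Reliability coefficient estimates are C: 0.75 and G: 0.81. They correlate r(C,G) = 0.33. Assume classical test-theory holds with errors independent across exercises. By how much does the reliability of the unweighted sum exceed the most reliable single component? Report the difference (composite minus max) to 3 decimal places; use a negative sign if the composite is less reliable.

Var(sum) = 2 + 0.66 = 2.66; true-score variance = 1.56 + 0.66 = 2.22; composite reliability = 0.8346.
Max component reliability = 0.8100.
Difference = 0.8346 − 0.8100 = 0.025.

0.025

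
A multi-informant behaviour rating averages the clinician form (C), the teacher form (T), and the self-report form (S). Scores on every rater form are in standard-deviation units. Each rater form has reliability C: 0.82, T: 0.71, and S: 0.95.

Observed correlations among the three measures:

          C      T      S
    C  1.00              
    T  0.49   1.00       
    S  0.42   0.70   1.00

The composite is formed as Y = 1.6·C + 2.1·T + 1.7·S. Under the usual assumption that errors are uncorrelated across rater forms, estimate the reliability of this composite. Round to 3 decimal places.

0.908

Var(Y) = 1.6² + 2.1² + 1.7² + 2·[3.36·0.49 + 2.72·0.42 + 3.57·0.70] = 9.86 + 10.5756 = 20.4356.
Because errors are independent across components, Cov(Tᵢ,Tⱼ) = Cov(Xᵢ,Xⱼ); the off-diagonal part of the true-score variance is the same as above.
True-score variance = [1.6²·0.82 + 2.1²·0.71 + 1.7²·0.95] + 10.5756 = 7.9758 + 10.5756 = 18.5514.
Reliability = 18.5514 / 20.4356 = 0.908.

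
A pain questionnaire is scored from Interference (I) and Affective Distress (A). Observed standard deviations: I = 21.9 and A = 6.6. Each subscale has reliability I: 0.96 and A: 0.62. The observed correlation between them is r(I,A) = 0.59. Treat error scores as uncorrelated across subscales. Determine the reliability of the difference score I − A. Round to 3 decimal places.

0.899

Var(I−A) = 21.9² + 6.6² − 2·21.9·6.6·0.59 = 523.17 − 170.557 = 352.613.
Because errors are independent across components, Cov(Tᵢ,Tⱼ) = Cov(Xᵢ,Xⱼ); the off-diagonal part of the true-score variance is the same as above.
True-score variance = [21.9²·0.96 + 6.6²·0.62] − 170.557 = 487.433 − 170.557 = 316.876.
Reliability = 316.876 / 352.613 = 0.899.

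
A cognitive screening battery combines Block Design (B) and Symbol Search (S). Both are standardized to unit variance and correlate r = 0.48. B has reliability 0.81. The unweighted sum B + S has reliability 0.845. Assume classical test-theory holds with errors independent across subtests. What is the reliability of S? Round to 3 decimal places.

0.731

Var(B+S) = 2 + 2·0.48 = 2.960.
True-score variance = ρ_B + ρ_S + 2·0.48, so 0.845 = (0.81 + ρ_S + 0.96) / 2.960.
ρ_S = 0.845·2.960 − 0.81 − 0.96 = 0.731.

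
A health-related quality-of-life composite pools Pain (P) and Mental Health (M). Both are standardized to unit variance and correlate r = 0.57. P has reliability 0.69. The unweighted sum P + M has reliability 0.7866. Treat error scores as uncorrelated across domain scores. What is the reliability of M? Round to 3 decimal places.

0.640

Var(P+M) = 2 + 2·0.57 = 3.140.
True-score variance = ρ_P + ρ_M + 2·0.57, so 0.7866 = (0.69 + ρ_M + 1.14) / 3.140.
ρ_M = 0.7866·3.140 − 0.69 − 1.14 = 0.640.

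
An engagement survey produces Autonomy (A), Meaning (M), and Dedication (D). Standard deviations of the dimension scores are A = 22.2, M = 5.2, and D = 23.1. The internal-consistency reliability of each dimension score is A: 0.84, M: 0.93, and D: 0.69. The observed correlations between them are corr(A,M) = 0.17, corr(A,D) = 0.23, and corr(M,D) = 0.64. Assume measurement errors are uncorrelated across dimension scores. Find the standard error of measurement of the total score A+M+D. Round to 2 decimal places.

15.69

Var(total) = 1053.49 + 428.9 = 1482.39.
True-score variance = 807.324 + 428.9 = 1236.22, so reliability = 0.8339.
Error variance = 1482.39 − 1236.22 = 246.166; SEM = √246.166 = 15.69.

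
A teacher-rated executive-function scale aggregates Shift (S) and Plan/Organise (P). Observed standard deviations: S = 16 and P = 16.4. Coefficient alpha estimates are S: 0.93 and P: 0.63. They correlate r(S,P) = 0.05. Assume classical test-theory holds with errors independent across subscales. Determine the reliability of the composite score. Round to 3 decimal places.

Var(S+P) = 16² + 16.4² + 2·[16·16.4·0.05] = 524.96 + 26.24 = 551.2.
With uncorrelated errors the cross-covariances are all true-score covariance, so they carry over unchanged; only the diagonal terms shrink to ρᵢσᵢ².
True-score variance = [16²·0.93 + 16.4²·0.63] + 26.24 = 407.525 + 26.24 = 433.765.
Reliability = 433.765 / 551.2 = 0.787.

0.787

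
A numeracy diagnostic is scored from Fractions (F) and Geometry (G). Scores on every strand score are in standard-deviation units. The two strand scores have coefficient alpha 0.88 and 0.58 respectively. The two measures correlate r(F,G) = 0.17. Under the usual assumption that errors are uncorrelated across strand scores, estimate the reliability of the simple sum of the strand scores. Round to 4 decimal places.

0.7692

Var(F+G) = 2 + 2·[0.17] = 2 + 0.34 = 2.34.
Because errors are independent across components, Cov(Tᵢ,Tⱼ) = Cov(Xᵢ,Xⱼ); the off-diagonal part of the true-score variance is the same as above.
True-score variance = [0.88 + 0.58] + 0.34 = 1.46 + 0.34 = 1.8.
Reliability = 1.8 / 2.34 = 0.7692.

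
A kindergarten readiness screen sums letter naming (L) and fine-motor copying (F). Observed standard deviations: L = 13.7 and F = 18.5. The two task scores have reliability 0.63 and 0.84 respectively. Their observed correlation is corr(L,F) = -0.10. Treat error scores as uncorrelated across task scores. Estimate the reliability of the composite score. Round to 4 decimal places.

Var(L+F) = 13.7² + 18.5² + 2·[13.7·18.5·(-0.10)] = 529.94 − 50.69 = 479.25.
With uncorrelated errors the cross-covariances are all true-score covariance, so they carry over unchanged; only the diagonal terms shrink to ρᵢσᵢ².
True-score variance = [13.7²·0.63 + 18.5²·0.84] − 50.69 = 405.735 − 50.69 = 355.045.
Reliability = 355.045 / 479.25 = 0.7408.

0.7408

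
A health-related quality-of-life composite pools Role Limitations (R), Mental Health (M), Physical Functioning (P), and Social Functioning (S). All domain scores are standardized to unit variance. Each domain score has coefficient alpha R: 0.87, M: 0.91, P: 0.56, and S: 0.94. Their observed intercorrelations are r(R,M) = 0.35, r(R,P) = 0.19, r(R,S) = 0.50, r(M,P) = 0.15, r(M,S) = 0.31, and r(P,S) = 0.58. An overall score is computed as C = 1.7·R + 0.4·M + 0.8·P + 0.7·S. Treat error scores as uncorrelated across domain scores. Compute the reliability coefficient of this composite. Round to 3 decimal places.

Var(C) = 1.7² + 0.4² + 0.8² + 0.7² + 2·[0.68·0.35 + 1.36·0.19 + 1.19·0.50 + 0.32·0.15 + 0.28·0.31 + 0.56·0.58] = 4.18 + 3.102 = 7.282.
Because errors are independent across components, Cov(Tᵢ,Tⱼ) = Cov(Xᵢ,Xⱼ); the off-diagonal part of the true-score variance is the same as above.
True-score variance = [1.7²·0.87 + 0.4²·0.91 + 0.8²·0.56 + 0.7²·0.94] + 3.102 = 3.4789 + 3.102 = 6.5809.
Reliability = 6.5809 / 7.282 = 0.904.

0.904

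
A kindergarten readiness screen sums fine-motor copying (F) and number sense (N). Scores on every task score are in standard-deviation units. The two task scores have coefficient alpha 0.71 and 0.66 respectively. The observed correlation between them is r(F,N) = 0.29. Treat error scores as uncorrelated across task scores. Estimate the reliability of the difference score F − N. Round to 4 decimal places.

Var(F−N) = 1 + 1 − 2·0.29 = 2 − 0.58 = 1.42.
Because errors are independent across components, Cov(Tᵢ,Tⱼ) = Cov(Xᵢ,Xⱼ); the off-diagonal part of the true-score variance is the same as above.
True-score variance = [0.71 + 0.66] − 0.58 = 1.37 − 0.58 = 0.79.
Reliability = 0.79 / 1.42 = 0.5563.

0.5563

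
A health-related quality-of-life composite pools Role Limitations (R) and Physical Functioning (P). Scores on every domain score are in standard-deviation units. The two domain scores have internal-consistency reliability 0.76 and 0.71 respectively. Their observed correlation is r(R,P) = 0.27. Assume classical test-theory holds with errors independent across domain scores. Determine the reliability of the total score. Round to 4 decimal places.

Var(R+P) = 2 + 2·[0.27] = 2 + 0.54 = 2.54.
Because errors are independent across components, Cov(Tᵢ,Tⱼ) = Cov(Xᵢ,Xⱼ); the off-diagonal part of the true-score variance is the same as above.
True-score variance = [0.76 + 0.71] + 0.54 = 1.47 + 0.54 = 2.01.
Reliability = 2.01 / 2.54 = 0.7913.

0.7913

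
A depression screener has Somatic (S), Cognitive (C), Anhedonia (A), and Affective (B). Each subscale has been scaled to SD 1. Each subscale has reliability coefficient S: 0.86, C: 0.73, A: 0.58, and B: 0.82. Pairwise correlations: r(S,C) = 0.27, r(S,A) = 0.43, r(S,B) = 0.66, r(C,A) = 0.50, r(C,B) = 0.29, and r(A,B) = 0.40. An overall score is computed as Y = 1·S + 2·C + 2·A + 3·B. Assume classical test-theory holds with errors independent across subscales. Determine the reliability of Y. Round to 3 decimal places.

0.878

Var(Y) = 1 + 2² + 2² + 3² + 2·[2·0.27 + 2·0.43 + 3·0.66 + 4·0.50 + 6·0.29 + 6·0.40] = 18 + 19.04 = 37.04.
With uncorrelated errors the cross-covariances are all true-score covariance, so they carry over unchanged; only the diagonal terms shrink to ρᵢσᵢ².
True-score variance = [0.86 + 2²·0.73 + 2²·0.58 + 3²·0.82] + 19.04 = 13.48 + 19.04 = 32.52.
Reliability = 32.52 / 37.04 = 0.878.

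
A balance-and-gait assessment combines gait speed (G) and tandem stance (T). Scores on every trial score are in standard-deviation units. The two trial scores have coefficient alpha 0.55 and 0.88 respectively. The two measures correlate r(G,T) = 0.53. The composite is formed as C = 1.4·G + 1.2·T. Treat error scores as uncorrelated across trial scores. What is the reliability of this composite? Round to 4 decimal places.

Var(C) = 1.4² + 1.2² + 2·[1.68·0.53] = 3.4 + 1.7808 = 5.1808.
Because errors are independent across components, Cov(Tᵢ,Tⱼ) = Cov(Xᵢ,Xⱼ); the off-diagonal part of the true-score variance is the same as above.
True-score variance = [1.4²·0.55 + 1.2²·0.88] + 1.7808 = 2.3452 + 1.7808 = 4.126.
Reliability = 4.126 / 5.1808 = 0.7964.

0.7964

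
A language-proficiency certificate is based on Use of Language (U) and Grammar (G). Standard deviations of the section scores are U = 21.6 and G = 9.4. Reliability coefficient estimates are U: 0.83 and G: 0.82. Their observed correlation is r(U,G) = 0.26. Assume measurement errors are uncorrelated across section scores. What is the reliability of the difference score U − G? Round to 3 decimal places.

Var(U−G) = 21.6² + 9.4² − 2·21.6·9.4·0.26 = 554.92 − 105.581 = 449.339.
Under uncorrelated errors the observed covariances equal the true-score covariances, so only the own-variance terms attenuate.
True-score variance = [21.6²·0.83 + 9.4²·0.82] − 105.581 = 459.7 − 105.581 = 354.119.
Reliability = 354.119 / 449.339 = 0.788.

0.788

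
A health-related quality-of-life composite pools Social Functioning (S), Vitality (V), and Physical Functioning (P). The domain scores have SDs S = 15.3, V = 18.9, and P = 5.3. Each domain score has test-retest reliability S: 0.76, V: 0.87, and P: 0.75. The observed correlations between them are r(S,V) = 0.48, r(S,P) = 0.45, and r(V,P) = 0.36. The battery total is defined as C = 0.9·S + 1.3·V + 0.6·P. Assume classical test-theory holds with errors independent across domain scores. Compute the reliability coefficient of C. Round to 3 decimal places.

Var(C) = 0.9²·15.3² + 1.3²·18.9² + 0.6²·5.3² + 2·[1.17·15.3·18.9·0.48 + 0.54·15.3·5.3·0.45 + 0.78·18.9·5.3·0.36] = 803.41 + 420.461 = 1223.87.
With uncorrelated errors the cross-covariances are all true-score covariance, so they carry over unchanged; only the diagonal terms shrink to ρᵢσᵢ².
True-score variance = [0.9²·15.3²·0.76 + 1.3²·18.9²·0.87 + 0.6²·5.3²·0.75] + 420.461 = 676.896 + 420.461 = 1097.36.
Reliability = 1097.36 / 1223.87 = 0.897.

0.897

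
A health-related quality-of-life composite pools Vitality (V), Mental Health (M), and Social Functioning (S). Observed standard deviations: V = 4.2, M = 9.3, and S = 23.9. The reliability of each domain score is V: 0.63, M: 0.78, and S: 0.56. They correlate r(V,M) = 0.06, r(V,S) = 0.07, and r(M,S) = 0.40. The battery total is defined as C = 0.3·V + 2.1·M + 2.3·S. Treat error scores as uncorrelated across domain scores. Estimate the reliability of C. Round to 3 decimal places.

0.669

Var(C) = 0.3²·4.2² + 2.1²·9.3² + 2.3²·23.9² + 2·[0.63·4.2·9.3·0.06 + 0.69·4.2·23.9·0.07 + 4.83·9.3·23.9·0.40] = 3404.71 + 871.501 = 4276.21.
With uncorrelated errors the cross-covariances are all true-score covariance, so they carry over unchanged; only the diagonal terms shrink to ρᵢσᵢ².
True-score variance = [0.3²·4.2²·0.63 + 2.1²·9.3²·0.78 + 2.3²·23.9²·0.56] + 871.501 = 1990.66 + 871.501 = 2862.16.
Reliability = 2862.16 / 4276.21 = 0.669.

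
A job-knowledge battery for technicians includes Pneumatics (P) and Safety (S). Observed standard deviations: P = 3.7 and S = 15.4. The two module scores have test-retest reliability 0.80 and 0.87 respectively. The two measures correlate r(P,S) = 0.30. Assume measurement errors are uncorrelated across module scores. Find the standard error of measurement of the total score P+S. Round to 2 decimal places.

Var(total) = 250.85 + 34.188 = 285.038.
True-score variance = 217.281 + 34.188 = 251.469, so reliability = 0.8822.
Error variance = 285.038 − 251.469 = 33.5688; SEM = √33.5688 = 5.79.

5.79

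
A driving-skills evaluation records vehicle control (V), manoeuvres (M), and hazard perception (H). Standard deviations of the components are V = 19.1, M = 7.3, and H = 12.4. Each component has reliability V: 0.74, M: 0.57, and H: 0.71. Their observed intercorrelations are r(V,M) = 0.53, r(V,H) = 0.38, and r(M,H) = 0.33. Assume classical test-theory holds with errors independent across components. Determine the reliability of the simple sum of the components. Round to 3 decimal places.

Var(V+M+H) = 19.1² + 7.3² + 12.4² + 2·[19.1·7.3·0.53 + 19.1·12.4·0.38 + 7.3·12.4·0.33] = 571.86 + 387.537 = 959.397.
With uncorrelated errors the cross-covariances are all true-score covariance, so they carry over unchanged; only the diagonal terms shrink to ρᵢσᵢ².
True-score variance = [19.1²·0.74 + 7.3²·0.57 + 12.4²·0.71] + 387.537 = 409.504 + 387.537 = 797.042.
Reliability = 797.042 / 959.397 = 0.831.

0.831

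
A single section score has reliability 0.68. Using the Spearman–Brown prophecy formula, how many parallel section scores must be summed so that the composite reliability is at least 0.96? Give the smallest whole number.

12

k ≥ ρ*(1−ρ₁)/(ρ₁(1−ρ*)) = 0.96·0.32 / (0.68·0.04) = 11.294.
Smallest integer k = 12.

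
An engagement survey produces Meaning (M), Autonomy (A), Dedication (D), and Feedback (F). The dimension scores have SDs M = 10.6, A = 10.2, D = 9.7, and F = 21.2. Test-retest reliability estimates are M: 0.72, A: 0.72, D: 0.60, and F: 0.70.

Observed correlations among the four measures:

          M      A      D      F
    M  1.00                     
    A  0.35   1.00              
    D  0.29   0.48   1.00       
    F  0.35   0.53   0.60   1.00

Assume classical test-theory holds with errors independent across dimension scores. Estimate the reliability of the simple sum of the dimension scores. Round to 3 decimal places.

0.856

Var(M+A+D+F) = 10.6² + 10.2² + 9.7² + 21.2² + 2·[10.6·10.2·0.35 + 10.6·9.7·0.29 + 10.6·21.2·0.35 + 10.2·9.7·0.48 + 10.2·21.2·0.53 + 9.7·21.2·0.60] = 759.93 + 863.588 = 1623.52.
Under uncorrelated errors the observed covariances equal the true-score covariances, so only the own-variance terms attenuate.
True-score variance = [10.6²·0.72 + 10.2²·0.72 + 9.7²·0.60 + 21.2²·0.70] + 863.588 = 526.87 + 863.588 = 1390.46.
Reliability = 1390.46 / 1623.52 = 0.856.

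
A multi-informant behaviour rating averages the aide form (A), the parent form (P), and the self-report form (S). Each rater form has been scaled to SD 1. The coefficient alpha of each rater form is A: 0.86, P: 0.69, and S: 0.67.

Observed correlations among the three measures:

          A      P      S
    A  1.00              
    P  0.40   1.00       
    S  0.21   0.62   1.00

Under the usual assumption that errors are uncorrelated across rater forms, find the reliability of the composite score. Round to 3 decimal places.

Var(A+P+S) = 3 + 2·[0.40 + 0.21 + 0.62] = 3 + 2.46 = 5.46.
Because errors are independent across components, Cov(Tᵢ,Tⱼ) = Cov(Xᵢ,Xⱼ); the off-diagonal part of the true-score variance is the same as above.
True-score variance = [0.86 + 0.69 + 0.67] + 2.46 = 2.22 + 2.46 = 4.68.
Reliability = 4.68 / 5.46 = 0.857.

0.857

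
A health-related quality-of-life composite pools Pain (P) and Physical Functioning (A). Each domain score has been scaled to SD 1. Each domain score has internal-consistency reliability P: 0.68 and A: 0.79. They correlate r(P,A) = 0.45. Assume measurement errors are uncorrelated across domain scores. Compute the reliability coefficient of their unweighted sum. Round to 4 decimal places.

Var(P+A) = 2 + 2·[0.45] = 2 + 0.9 = 2.9.
Under uncorrelated errors the observed covariances equal the true-score covariances, so only the own-variance terms attenuate.
True-score variance = [0.68 + 0.79] + 0.9 = 1.47 + 0.9 = 2.37.
Reliability = 2.37 / 2.9 = 0.8172.

0.8172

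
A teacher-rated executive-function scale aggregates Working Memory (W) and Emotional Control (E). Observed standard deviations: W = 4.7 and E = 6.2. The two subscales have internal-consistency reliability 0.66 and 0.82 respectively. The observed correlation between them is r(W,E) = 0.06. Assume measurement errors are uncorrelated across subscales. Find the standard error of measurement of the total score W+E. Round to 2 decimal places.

Var(total) = 60.53 + 3.4968 = 64.0268.
True-score variance = 46.1002 + 3.4968 = 49.597, so reliability = 0.7746.
Error variance = 64.0268 − 49.597 = 14.4298; SEM = √14.4298 = 3.80.

3.80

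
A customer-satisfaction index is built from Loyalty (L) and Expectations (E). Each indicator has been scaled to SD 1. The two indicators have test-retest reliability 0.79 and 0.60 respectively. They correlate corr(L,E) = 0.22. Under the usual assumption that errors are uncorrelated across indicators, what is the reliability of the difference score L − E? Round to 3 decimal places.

0.609

Var(L−E) = 1 + 1 − 2·0.22 = 2 − 0.44 = 1.56.
With uncorrelated errors the cross-covariances are all true-score covariance, so they carry over unchanged; only the diagonal terms shrink to ρᵢσᵢ².
True-score variance = [0.79 + 0.60] − 0.44 = 1.39 − 0.44 = 0.95.
Reliability = 0.95 / 1.56 = 0.609.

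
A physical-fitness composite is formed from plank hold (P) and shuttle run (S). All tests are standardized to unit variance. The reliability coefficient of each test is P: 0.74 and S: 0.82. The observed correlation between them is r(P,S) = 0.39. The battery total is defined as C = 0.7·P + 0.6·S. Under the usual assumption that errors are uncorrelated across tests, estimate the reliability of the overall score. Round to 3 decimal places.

Var(C) = 0.7² + 0.6² + 2·[0.42·0.39] = 0.85 + 0.3276 = 1.1776.
With uncorrelated errors the cross-covariances are all true-score covariance, so they carry over unchanged; only the diagonal terms shrink to ρᵢσᵢ².
True-score variance = [0.7²·0.74 + 0.6²·0.82] + 0.3276 = 0.6578 + 0.3276 = 0.9854.
Reliability = 0.9854 / 1.1776 = 0.837.

0.837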